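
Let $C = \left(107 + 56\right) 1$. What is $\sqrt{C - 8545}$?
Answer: $i \sqrt{8382} \approx 91.553 i$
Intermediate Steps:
$C = 163$ ($C = 163 \cdot 1 = 163$)
$\sqrt{C - 8545} = \sqrt{163 - 8545} = \sqrt{-8382} = i \sqrt{8382}$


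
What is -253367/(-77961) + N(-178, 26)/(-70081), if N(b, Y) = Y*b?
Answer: 18117016235/5463584841 ≈ 3.3160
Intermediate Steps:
-253367/(-77961) + N(-178, 26)/(-70081) = -253367/(-77961) + (26*(-178))/(-70081) = -253367*(-1/77961) - 4628*(-1/70081) = 253367/77961 + 4628/70081 = 18117016235/5463584841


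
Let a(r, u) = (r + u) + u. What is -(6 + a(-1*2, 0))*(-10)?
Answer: 40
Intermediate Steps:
a(r, u) = r + 2*u
-(6 + a(-1*2, 0))*(-10) = -(6 + (-1*2 + 2*0))*(-10) = -(6 + (-2 + 0))*(-10) = -(6 - 2)*(-10) = -1*4*(-10) = -4*(-10) = 40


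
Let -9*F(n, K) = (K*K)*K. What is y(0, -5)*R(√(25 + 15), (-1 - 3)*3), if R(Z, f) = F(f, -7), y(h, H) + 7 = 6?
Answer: -343/9 ≈ -38.111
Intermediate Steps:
y(h, H) = -1 (y(h, H) = -7 + 6 = -1)
F(n, K) = -K³/9 (F(n, K) = -K*K*K/9 = -K²*K/9 = -K³/9)
R(Z, f) = 343/9 (R(Z, f) = -⅑*(-7)³ = -⅑*(-343) = 343/9)
y(0, -5)*R(√(25 + 15), (-1 - 3)*3) = -1*343/9 = -343/9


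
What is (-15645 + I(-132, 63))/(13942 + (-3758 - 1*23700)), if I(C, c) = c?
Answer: 7791/6758 ≈ 1.1529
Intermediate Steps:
(-15645 + I(-132, 63))/(13942 + (-3758 - 1*23700)) = (-15645 + 63)/(13942 + (-3758 - 1*23700)) = -15582/(13942 + (-3758 - 23700)) = -15582/(13942 - 27458) = -15582/(-13516) = -15582*(-1/13516) = 7791/6758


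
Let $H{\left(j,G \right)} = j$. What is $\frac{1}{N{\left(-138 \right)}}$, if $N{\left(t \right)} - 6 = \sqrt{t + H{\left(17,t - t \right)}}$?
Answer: $\frac{6}{157} - \frac{11 i}{157} \approx 0.038217 - 0.070064 i$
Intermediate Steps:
$N{\left(t \right)} = 6 + \sqrt{17 + t}$ ($N{\left(t \right)} = 6 + \sqrt{t + 17} = 6 + \sqrt{17 + t}$)
$\frac{1}{N{\left(-138 \right)}} = \frac{1}{6 + \sqrt{17 - 138}} = \frac{1}{6 + \sqrt{-121}} = \frac{1}{6 + 11 i} = \frac{6 - 11 i}{157}$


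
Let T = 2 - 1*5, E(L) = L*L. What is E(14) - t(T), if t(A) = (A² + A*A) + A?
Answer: 181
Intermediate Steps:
E(L) = L²
T = -3 (T = 2 - 5 = -3)
t(A) = A + 2*A² (t(A) = (A² + A²) + A = 2*A² + A = A + 2*A²)
E(14) - t(T) = 14² - (-3)*(1 + 2*(-3)) = 196 - (-3)*(1 - 6) = 196 - (-3)*(-5) = 196 - 1*15 = 196 - 15 = 181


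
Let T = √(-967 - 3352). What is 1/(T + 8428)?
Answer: 1204/10147929 - I*√4319/71035503 ≈ 0.00011864 - 9.2516e-7*I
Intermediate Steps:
T = I*√4319 (T = √(-4319) = I*√4319 ≈ 65.719*I)
1/(T + 8428) = 1/(I*√4319 + 8428) = 1/(8428 + I*√4319)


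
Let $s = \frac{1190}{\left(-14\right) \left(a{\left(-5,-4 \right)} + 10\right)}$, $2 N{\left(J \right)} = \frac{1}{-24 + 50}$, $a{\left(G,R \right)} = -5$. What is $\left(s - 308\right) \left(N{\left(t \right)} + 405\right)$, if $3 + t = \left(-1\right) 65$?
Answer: $- \frac{526525}{4} \approx -1.3163 \cdot 10^{5}$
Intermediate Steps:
$t = -68$ ($t = -3 - 65 = -68$)
$N{\left(J \right)} = \frac{1}{52}$ ($N{\left(J \right)} = \frac{1}{2 \left(-24 + 50\right)} = \frac{1}{2 \cdot 26} = \frac{1}{2} \cdot \frac{1}{26} = \frac{1}{52}$)
$s = -17$ ($s = \frac{1190}{\left(-14\right) \left(-5 + 10\right)} = \frac{1190}{\left(-14\right) 5} = \frac{1190}{-70} = 1190 \left(- \frac{1}{70}\right) = -17$)
$\left(s - 308\right) \left(N{\left(t \right)} + 405\right) = \left(-17 - 308\right) \left(\frac{1}{52} + 405\right) = \left(-325\right) \frac{21061}{52} = - \frac{526525}{4}$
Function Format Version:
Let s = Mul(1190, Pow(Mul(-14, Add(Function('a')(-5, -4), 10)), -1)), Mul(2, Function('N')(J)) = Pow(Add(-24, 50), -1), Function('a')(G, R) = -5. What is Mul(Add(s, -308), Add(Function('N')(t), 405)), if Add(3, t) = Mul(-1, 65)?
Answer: Rational(-526525, 4) ≈ -1.3163e+5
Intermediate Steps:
t = -68 (t = Add(-3, Mul(-1, 65)) = Add(-3, -65) = -68)
Function('N')(J) = Rational(1, 52) (Function('N')(J) = Mul(Rational(1, 2), Pow(Add(-24, 50), -1)) = Mul(Rational(1, 2), Pow(26, -1)) = Mul(Rational(1, 2), Rational(1, 26)) = Rational(1, 52))
s = -17 (s = Mul(1190, Pow(Mul(-14, Add(-5, 10)), -1)) = Mul(1190, Pow(Mul(-14, 5), -1)) = Mul(1190, Pow(-70, -1)) = Mul(1190, Rational(-1, 70)) = -17)
Mul(Add(s, -308), Add(Function('N')(t), 405)) = Mul(Add(-17, -308), Add(Rational(1, 52), 405)) = Mul(-325, Rational(21061, 52)) = Rational(-526525, 4)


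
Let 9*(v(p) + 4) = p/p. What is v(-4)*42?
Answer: -490/3 ≈ -163.33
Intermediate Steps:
v(p) = -35/9 (v(p) = -4 + (p/p)/9 = -4 + (1/9)*1 = -4 + 1/9 = -35/9)
v(-4)*42 = -35/9*42 = -490/3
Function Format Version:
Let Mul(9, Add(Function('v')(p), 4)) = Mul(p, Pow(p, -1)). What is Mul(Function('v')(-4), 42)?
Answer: Rational(-490, 3) ≈ -163.33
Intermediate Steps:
Function('v')(p) = Rational(-35, 9) (Function('v')(p) = Add(-4, Mul(Rational(1, 9), Mul(p, Pow(p, -1)))) = Add(-4, Mul(Rational(1, 9), 1)) = Add(-4, Rational(1, 9)) = Rational(-35, 9))
Mul(Function('v')(-4), 42) = Mul(Rational(-35, 9), 42) = Rational(-490, 3)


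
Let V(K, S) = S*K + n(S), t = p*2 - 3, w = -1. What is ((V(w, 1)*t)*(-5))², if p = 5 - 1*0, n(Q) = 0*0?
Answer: 1225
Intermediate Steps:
n(Q) = 0
p = 5 (p = 5 + 0 = 5)
t = 7 (t = 5*2 - 3 = 10 - 3 = 7)
V(K, S) = K*S (V(K, S) = S*K + 0 = K*S + 0 = K*S)
((V(w, 1)*t)*(-5))² = ((-1*1*7)*(-5))² = (-1*7*(-5))² = (-7*(-5))² = 35² = 1225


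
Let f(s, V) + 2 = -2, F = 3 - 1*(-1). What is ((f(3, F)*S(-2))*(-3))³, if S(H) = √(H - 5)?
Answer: -12096*I*√7 ≈ -32003.0*I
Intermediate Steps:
F = 4 (F = 3 + 1 = 4)
f(s, V) = -4 (f(s, V) = -2 - 2 = -4)
S(H) = √(-5 + H)
((f(3, F)*S(-2))*(-3))³ = (-4*√(-5 - 2)*(-3))³ = (-4*I*√7*(-3))³ = (12*I*√7)³ = -12096*I*√7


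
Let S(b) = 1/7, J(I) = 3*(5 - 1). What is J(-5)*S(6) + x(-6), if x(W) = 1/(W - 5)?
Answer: 125/77 ≈ 1.6234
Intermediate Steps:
J(I) = 12 (J(I) = 3*4 = 12)
x(W) = 1/(-5 + W)
S(b) = ⅐
J(-5)*S(6) + x(-6) = 12*(⅐) + 1/(-5 - 6) = 12/7 + 1/(-11) = 12/7 - 1/11 = 125/77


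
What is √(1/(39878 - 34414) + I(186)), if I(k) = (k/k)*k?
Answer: √1388272630/2732 ≈ 13.638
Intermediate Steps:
I(k) = k (I(k) = 1*k = k)
√(1/(39878 - 34414) + I(186)) = √(1/(39878 - 34414) + 186) = √(1/5464 + 186) = √(1016305/5464) = √1388272630/2732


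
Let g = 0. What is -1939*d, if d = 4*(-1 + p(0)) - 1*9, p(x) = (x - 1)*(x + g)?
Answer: 25207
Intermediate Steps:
p(x) = x*(-1 + x) (p(x) = (x - 1)*(x + 0) = (-1 + x)*x = x*(-1 + x))
d = -13 (d = 4*(-1 + 0*(-1 + 0)) - 1*9 = 4*(-1 + 0*(-1)) - 9 = 4*(-1 + 0) - 9 = 4*(-1) - 9 = -4 - 9 = -13)
-1939*d = -1939*(-13) = 25207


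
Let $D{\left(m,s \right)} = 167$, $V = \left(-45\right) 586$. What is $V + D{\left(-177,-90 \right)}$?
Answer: $-26203$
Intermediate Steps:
$V = -26370$
$V + D{\left(-177,-90 \right)} = -26370 + 167 = -26203$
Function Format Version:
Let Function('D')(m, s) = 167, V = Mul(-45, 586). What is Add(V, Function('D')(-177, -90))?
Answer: -26203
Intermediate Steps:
V = -26370
Add(V, Function('D')(-177, -90)) = Add(-26370, 167) = -26203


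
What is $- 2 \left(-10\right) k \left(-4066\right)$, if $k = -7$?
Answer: $569240$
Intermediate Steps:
$- 2 \left(-10\right) k \left(-4066\right) = - 2 \left(-10\right) \left(-7\right) \left(-4066\right) = - \left(-20\right) \left(-7\right) \left(-4066\right) = \left(-1\right) 140 \left(-4066\right) = \left(-140\right) \left(-4066\right) = 569240$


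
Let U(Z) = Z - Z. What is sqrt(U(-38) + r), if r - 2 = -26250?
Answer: 2*I*sqrt(6562) ≈ 162.01*I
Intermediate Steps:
U(Z) = 0
r = -26248 (r = 2 - 26250 = -26248)
sqrt(U(-38) + r) = sqrt(0 - 26248) = sqrt(-26248) = 2*I*sqrt(6562)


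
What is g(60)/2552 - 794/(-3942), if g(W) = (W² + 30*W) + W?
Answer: 2943701/1257498 ≈ 2.3409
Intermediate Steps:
g(W) = W² + 31*W
g(60)/2552 - 794/(-3942) = (60*(31 + 60))/2552 - 794/(-3942) = (60*91)*(1/2552) - 794*(-1/3942) = 5460*(1/2552) + 397/1971 = 1365/638 + 397/1971 = 2943701/1257498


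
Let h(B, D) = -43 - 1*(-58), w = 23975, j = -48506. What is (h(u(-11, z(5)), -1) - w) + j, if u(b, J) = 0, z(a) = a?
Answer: -72466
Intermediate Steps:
h(B, D) = 15 (h(B, D) = -43 + 58 = 15)
(h(u(-11, z(5)), -1) - w) + j = (15 - 1*23975) - 48506 = (15 - 23975) - 48506 = -23960 - 48506 = -72466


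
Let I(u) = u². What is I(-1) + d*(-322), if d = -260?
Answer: 83721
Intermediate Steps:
I(-1) + d*(-322) = (-1)² - 260*(-322) = 1 + 83720 = 83721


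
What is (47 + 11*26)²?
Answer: 110889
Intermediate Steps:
(47 + 11*26)² = (47 + 286)² = 333² = 110889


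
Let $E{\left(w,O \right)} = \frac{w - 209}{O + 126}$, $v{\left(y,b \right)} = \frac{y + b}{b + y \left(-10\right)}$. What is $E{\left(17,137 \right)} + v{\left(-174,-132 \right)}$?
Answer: $- \frac{64869}{70484} \approx -0.92034$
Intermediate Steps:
$v{\left(y,b \right)} = \frac{b + y}{b - 10 y}$
$E{\left(w,O \right)} = \frac{-209 + w}{126 + O}$
$E{\left(17,137 \right)} + v{\left(-174,-132 \right)} = \frac{-209 + 17}{126 + 137} + \frac{-132 - 174}{-132 - -1740} = \frac{1}{263} \left(-192\right) + \frac{1}{-132 + 1740} \left(-306\right) = \frac{1}{263} \left(-192\right) + \frac{1}{1608} \left(-306\right) = - \frac{192}{263} + \frac{1}{1608} \left(-306\right) = - \frac{192}{263} - \frac{51}{268} = - \frac{64869}{70484}$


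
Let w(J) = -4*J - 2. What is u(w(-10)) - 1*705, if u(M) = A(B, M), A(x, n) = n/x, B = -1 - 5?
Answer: -2134/3 ≈ -711.33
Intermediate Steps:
B = -6
w(J) = -2 - 4*J
u(M) = -M/6 (u(M) = M/(-6) = M*(-⅙) = -M/6)
u(w(-10)) - 1*705 = -(-2 - 4*(-10))/6 - 1*705 = -(-2 + 40)/6 - 705 = -⅙*38 - 705 = -19/3 - 705 = -2134/3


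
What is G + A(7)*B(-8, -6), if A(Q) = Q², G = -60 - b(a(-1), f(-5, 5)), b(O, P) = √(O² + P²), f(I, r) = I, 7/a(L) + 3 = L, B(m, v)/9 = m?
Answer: -3588 - √449/4 ≈ -3593.3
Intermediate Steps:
B(m, v) = 9*m
a(L) = 7/(-3 + L)
G = -60 - √449/4 (G = -60 - √((7/(-3 - 1))² + (-5)²) = -60 - √((7/(-4))² + 25) = -60 - √((7*(-¼))² + 25) = -60 - √((-7/4)² + 25) = -60 - √(49/16 + 25) = -60 - √(449/16) = -60 - √449/4 ≈ -65.297)
G + A(7)*B(-8, -6) = (-60 - √449/4) + 7²*(9*(-8)) = (-60 - √449/4) + 49*(-72) = (-60 - √449/4) - 3528 = -3588 - √449/4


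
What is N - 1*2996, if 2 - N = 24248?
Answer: -27242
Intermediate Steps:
N = -24246 (N = 2 - 1*24248 = 2 - 24248 = -24246)
N - 1*2996 = -24246 - 1*2996 = -24246 - 2996 = -27242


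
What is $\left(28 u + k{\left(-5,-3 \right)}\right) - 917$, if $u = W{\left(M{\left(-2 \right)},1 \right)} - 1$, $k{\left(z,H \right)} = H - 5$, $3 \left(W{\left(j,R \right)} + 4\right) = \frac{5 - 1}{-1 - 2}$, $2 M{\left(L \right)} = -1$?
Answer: $- \frac{9697}{9} \approx -1077.4$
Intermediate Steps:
$M{\left(L \right)} = - \frac{1}{2}$ ($M{\left(L \right)} = \frac{1}{2} \left(-1\right) = - \frac{1}{2}$)
$W{\left(j,R \right)} = - \frac{40}{9}$ ($W{\left(j,R \right)} = -4 + \frac{\left(5 - 1\right) \frac{1}{-1 - 2}}{3} = -4 + \frac{4 \frac{1}{-3}}{3} = -4 + \frac{4 \left(- \frac{1}{3}\right)}{3} = -4 + \frac{1}{3} \left(- \frac{4}{3}\right) = -4 - \frac{4}{9} = - \frac{40}{9}$)
$k{\left(z,H \right)} = -5 + H$ ($k{\left(z,H \right)} = H - 5 = -5 + H$)
$u = - \frac{49}{9}$ ($u = - \frac{40}{9} - 1 = - \frac{49}{9} \approx -5.4444$)
$\left(28 u + k{\left(-5,-3 \right)}\right) - 917 = \left(28 \left(- \frac{49}{9}\right) - 8\right) - 917 = \left(- \frac{1372}{9} - 8\right) + \left(-1044 + 127\right) = - \frac{1444}{9} - 917 = - \frac{9697}{9}$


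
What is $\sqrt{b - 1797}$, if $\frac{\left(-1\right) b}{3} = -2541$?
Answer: $\sqrt{5826} \approx 76.328$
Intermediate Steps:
$b = 7623$ ($b = \left(-3\right) \left(-2541\right) = 7623$)
$\sqrt{b - 1797} = \sqrt{7623 - 1797} = \sqrt{5826}$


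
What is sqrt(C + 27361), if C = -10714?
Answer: sqrt(16647) ≈ 129.02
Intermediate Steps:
sqrt(C + 27361) = sqrt(-10714 + 27361) = sqrt(16647)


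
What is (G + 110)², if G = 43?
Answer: 23409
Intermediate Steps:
(G + 110)² = (43 + 110)² = 153² = 23409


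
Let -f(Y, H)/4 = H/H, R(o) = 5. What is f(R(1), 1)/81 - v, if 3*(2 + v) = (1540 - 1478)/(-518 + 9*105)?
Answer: 65792/34587 ≈ 1.9022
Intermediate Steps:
f(Y, H) = -4 (f(Y, H) = -4*H/H = -4*1 = -4)
v = -2500/1281 (v = -2 + ((1540 - 1478)/(-518 + 9*105))/3 = -2 + (62/(-518 + 945))/3 = -2 + (62/427)/3 = -2 + (62*(1/427))/3 = -2 + (⅓)*(62/427) = -2 + 62/1281 = -2500/1281 ≈ -1.9516)
f(R(1), 1)/81 - v = -4/81 - 1*(-2500/1281) = -4*1/81 + 2500/1281 = -4/81 + 2500/1281 = 65792/34587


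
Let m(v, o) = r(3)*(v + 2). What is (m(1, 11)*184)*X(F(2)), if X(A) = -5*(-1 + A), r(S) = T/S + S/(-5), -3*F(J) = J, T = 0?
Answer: -2760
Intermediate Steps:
F(J) = -J/3
r(S) = -S/5 (r(S) = 0/S + S/(-5) = 0 + S*(-⅕) = 0 - S/5 = -S/5)
X(A) = 5 - 5*A
m(v, o) = -6/5 - 3*v/5 (m(v, o) = (-⅕*3)*(v + 2) = -3*(2 + v)/5 = -6/5 - 3*v/5)
(m(1, 11)*184)*X(F(2)) = ((-6/5 - ⅗*1)*184)*(5 - (-5)*2/3) = ((-6/5 - ⅗)*184)*(5 - 5*(-⅔)) = (-9/5*184)*(5 + 10/3) = -1656/5*25/3 = -2760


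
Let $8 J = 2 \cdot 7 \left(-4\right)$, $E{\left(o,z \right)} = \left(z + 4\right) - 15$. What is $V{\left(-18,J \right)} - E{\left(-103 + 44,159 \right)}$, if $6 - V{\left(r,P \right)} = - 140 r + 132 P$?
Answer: $-1738$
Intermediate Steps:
$E{\left(o,z \right)} = -11 + z$ ($E{\left(o,z \right)} = \left(4 + z\right) - 15 = -11 + z$)
$J = -7$ ($J = \frac{2 \cdot 7 \left(-4\right)}{8} = \frac{14 \left(-4\right)}{8} = \frac{1}{8} \left(-56\right) = -7$)
$V{\left(r,P \right)} = 6 - 132 P + 140 r$ ($V{\left(r,P \right)} = 6 - \left(- 140 r + 132 P\right) = 6 - 132 P + 140 r$)
$V{\left(-18,J \right)} - E{\left(-103 + 44,159 \right)} = \left(6 - -924 + 140 \left(-18\right)\right) - \left(-11 + 159\right) = \left(6 + 924 - 2520\right) - 148 = -1590 - 148 = -1738$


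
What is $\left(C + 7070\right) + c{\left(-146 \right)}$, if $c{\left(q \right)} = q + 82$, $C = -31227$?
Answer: $-24221$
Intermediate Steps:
$c{\left(q \right)} = 82 + q$
$\left(C + 7070\right) + c{\left(-146 \right)} = \left(-31227 + 7070\right) + \left(82 - 146\right) = -24157 - 64 = -24221$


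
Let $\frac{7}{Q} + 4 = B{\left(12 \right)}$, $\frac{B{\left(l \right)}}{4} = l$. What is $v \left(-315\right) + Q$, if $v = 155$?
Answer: $- \frac{2148293}{44} \approx -48825.0$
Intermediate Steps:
$B{\left(l \right)} = 4 l$
$Q = \frac{7}{44}$ ($Q = \frac{7}{-4 + 4 \cdot 12} = \frac{7}{-4 + 48} = \frac{7}{44} \approx 0.15909$)
$v \left(-315\right) + Q = 155 \left(-315\right) + \frac{7}{44} = -48825 + \frac{7}{44} = - \frac{2148293}{44}$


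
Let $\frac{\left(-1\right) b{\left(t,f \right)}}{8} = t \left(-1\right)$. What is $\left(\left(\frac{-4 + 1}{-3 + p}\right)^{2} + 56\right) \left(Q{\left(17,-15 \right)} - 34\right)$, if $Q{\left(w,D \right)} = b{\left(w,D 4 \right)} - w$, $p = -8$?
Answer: $\frac{576725}{121} \approx 4766.3$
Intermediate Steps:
$b{\left(t,f \right)} = 8 t$ ($b{\left(t,f \right)} = - 8 t \left(-1\right) = - 8 \left(- t\right) = 8 t$)
$Q{\left(w,D \right)} = 7 w$ ($Q{\left(w,D \right)} = 8 w - w = 7 w$)
$\left(\left(\frac{-4 + 1}{-3 + p}\right)^{2} + 56\right) \left(Q{\left(17,-15 \right)} - 34\right) = \left(\left(\frac{-4 + 1}{-3 - 8}\right)^{2} + 56\right) \left(7 \cdot 17 - 34\right) = \left(\left(- \frac{3}{-11}\right)^{2} + 56\right) \left(119 - 34\right) = \left(\left(\left(-3\right) \left(- \frac{1}{11}\right)\right)^{2} + 56\right) 85 = \left(\left(\frac{3}{11}\right)^{2} + 56\right) 85 = \left(\frac{9}{121} + 56\right) 85 = \frac{6785}{121} \cdot 85 = \frac{576725}{121}$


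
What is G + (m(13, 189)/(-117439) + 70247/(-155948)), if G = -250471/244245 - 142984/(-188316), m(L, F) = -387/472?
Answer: -312438357026935129567/435965594469311710440 ≈ -0.71666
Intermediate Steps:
m(L, F) = -387/472
G = -1020380813/3832936785 (G = -250471*1/244245 - 142984*(-1/188316) = -250471/244245 + 35746/47079 = -1020380813/3832936785 ≈ -0.26621)
G + (m(13, 189)/(-117439) + 70247/(-155948)) = -1020380813/3832936785 + (-387/472/(-117439) + 70247/(-155948)) = -1020380813/3832936785 + (-387/472*(-1/117439) + 70247*(-1/155948)) = -1020380813/3832936785 + (387/55431208 - 70247/155948) = -1020380813/3832936785 - 973453929125/2161096506296 = -312438357026935129567/435965594469311710440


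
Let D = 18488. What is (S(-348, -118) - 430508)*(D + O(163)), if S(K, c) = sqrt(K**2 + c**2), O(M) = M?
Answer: -8029404708 + 37302*sqrt(33757) ≈ -8.0225e+9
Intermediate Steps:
(S(-348, -118) - 430508)*(D + O(163)) = (sqrt((-348)**2 + (-118)**2) - 430508)*(18488 + 163) = (sqrt(121104 + 13924) - 430508)*18651 = (sqrt(135028) - 430508)*18651 = (2*sqrt(33757) - 430508)*18651 = (-430508 + 2*sqrt(33757))*18651 = -8029404708 + 37302*sqrt(33757)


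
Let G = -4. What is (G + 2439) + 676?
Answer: 3111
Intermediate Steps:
(G + 2439) + 676 = (-4 + 2439) + 676 = 2435 + 676 = 3111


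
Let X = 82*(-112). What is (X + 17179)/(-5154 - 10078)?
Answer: -7995/15232 ≈ -0.52488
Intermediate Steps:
X = -9184
(X + 17179)/(-5154 - 10078) = (-9184 + 17179)/(-5154 - 10078) = 7995/(-15232) = 7995*(-1/15232) = -7995/15232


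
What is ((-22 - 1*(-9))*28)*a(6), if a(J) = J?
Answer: -2184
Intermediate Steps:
((-22 - 1*(-9))*28)*a(6) = ((-22 - 1*(-9))*28)*6 = ((-22 + 9)*28)*6 = -13*28*6 = -364*6 = -2184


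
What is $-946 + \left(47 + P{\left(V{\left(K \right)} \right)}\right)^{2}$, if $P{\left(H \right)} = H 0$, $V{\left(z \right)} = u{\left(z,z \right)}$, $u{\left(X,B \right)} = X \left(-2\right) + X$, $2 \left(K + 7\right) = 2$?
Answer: $1263$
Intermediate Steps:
$K = -6$ ($K = -7 + \frac{1}{2} \cdot 2 = -7 + 1 = -6$)
$u{\left(X,B \right)} = - X$ ($u{\left(X,B \right)} = - 2 X + X = - X$)
$V{\left(z \right)} = - z$
$P{\left(H \right)} = 0$
$-946 + \left(47 + P{\left(V{\left(K \right)} \right)}\right)^{2} = -946 + \left(47 + 0\right)^{2} = -946 + 47^{2} = -946 + 2209 = 1263$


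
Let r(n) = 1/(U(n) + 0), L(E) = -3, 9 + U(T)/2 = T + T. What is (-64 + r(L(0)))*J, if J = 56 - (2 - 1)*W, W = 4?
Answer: -49946/15 ≈ -3329.7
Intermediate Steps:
U(T) = -18 + 4*T (U(T) = -18 + 2*(T + T) = -18 + 2*(2*T) = -18 + 4*T)
J = 52 (J = 56 - (2 - 1)*4 = 56 - 4 = 52)
r(n) = 1/(-18 + 4*n) (r(n) = 1/((-18 + 4*n) + 0) = 1/(-18 + 4*n))
(-64 + r(L(0)))*J = (-64 + 1/(2*(-9 + 2*(-3))))*52 = (-64 + 1/(2*(-9 - 6)))*52 = (-64 + (½)/(-15))*52 = (-64 + (½)*(-1/15))*52 = (-64 - 1/30)*52 = -1921/30*52 = -49946/15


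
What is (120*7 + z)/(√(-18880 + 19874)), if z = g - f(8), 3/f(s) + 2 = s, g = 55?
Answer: 1789*√994/1988 ≈ 28.372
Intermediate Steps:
f(s) = 3/(-2 + s)
z = 109/2 (z = 55 - 3/(-2 + 8) = 55 - 3/6 = 55 - 1*½ = 55 - ½ = 109/2 ≈ 54.500)
(120*7 + z)/(√(-18880 + 19874)) = (120*7 + 109/2)/(√(-18880 + 19874)) = (840 + 109/2)/(√994) = 1789*(√994/994)/2 = 1789*√994/1988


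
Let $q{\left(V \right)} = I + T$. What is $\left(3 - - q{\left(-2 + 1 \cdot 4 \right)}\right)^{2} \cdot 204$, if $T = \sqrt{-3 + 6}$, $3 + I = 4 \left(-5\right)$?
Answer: $82212 - 8160 \sqrt{3} \approx 68079.0$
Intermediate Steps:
$I = -23$ ($I = -3 + 4 \left(-5\right) = -3 - 20 = -23$)
$T = \sqrt{3} \approx 1.732$
$q{\left(V \right)} = -23 + \sqrt{3}$
$\left(3 - - q{\left(-2 + 1 \cdot 4 \right)}\right)^{2} \cdot 204 = \left(3 + \left(\left(1 - \left(23 - \sqrt{3}\right)\right) - 1\right)\right)^{2} \cdot 204 = \left(3 - \left(23 - \sqrt{3}\right)\right)^{2} \cdot 204 = \left(-20 + \sqrt{3}\right)^{2} \cdot 204 = 204 \left(-20 + \sqrt{3}\right)^{2}$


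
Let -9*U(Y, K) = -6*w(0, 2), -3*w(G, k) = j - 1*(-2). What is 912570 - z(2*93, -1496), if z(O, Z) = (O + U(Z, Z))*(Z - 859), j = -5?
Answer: 1352170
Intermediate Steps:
w(G, k) = 1 (w(G, k) = -(-5 - 1*(-2))/3 = -(-5 + 2)/3 = -1/3*(-3) = 1)
U(Y, K) = 2/3 (U(Y, K) = -(-2)/3 = -1/9*(-6) = 2/3)
z(O, Z) = (-859 + Z)*(2/3 + O) (z(O, Z) = (O + 2/3)*(Z - 859) = (2/3 + O)*(-859 + Z) = (-859 + Z)*(2/3 + O))
912570 - z(2*93, -1496) = 912570 - (-1718/3 - 1718*93 + (2/3)*(-1496) + (2*93)*(-1496)) = 912570 - (-1718/3 - 859*186 - 2992/3 + 186*(-1496)) = 912570 - (-1718/3 - 159774 - 2992/3 - 278256) = 912570 - 1*(-439600) = 912570 + 439600 = 1352170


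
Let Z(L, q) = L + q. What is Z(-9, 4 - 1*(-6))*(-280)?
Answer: -280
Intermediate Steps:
Z(-9, 4 - 1*(-6))*(-280) = (-9 + (4 - 1*(-6)))*(-280) = (-9 + (4 + 6))*(-280) = (-9 + 10)*(-280) = 1*(-280) = -280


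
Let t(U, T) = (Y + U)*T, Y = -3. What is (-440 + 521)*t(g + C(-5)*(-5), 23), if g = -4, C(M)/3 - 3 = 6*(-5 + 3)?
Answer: 238464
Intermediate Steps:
C(M) = -27 (C(M) = 9 + 3*(6*(-5 + 3)) = 9 + 3*(6*(-2)) = 9 + 3*(-12) = 9 - 36 = -27)
t(U, T) = T*(-3 + U) (t(U, T) = (-3 + U)*T = T*(-3 + U))
(-440 + 521)*t(g + C(-5)*(-5), 23) = (-440 + 521)*(23*(-3 + (-4 - 27*(-5)))) = 81*(23*(-3 + (-4 + 135))) = 81*(23*(-3 + 131)) = 81*(23*128) = 81*2944 = 238464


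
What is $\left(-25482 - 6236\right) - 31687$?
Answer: $-63405$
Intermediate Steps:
$\left(-25482 - 6236\right) - 31687 = -31718 - 31687 = -63405$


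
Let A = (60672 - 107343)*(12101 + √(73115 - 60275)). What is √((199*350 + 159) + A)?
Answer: √(-564695962 - 93342*√3210) ≈ 23874.0*I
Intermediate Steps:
A = -564765771 - 93342*√3210 (A = -46671*(12101 + √12840) = -46671*(12101 + 2*√3210) = -564765771 - 93342*√3210 ≈ -5.7005e+8)
√((199*350 + 159) + A) = √((199*350 + 159) + (-564765771 - 93342*√3210)) = √((69650 + 159) + (-564765771 - 93342*√3210)) = √(69809 + (-564765771 - 93342*√3210)) = √(-564695962 - 93342*√3210)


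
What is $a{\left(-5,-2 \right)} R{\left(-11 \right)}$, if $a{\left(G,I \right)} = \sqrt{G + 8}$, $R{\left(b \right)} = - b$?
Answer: $11 \sqrt{3} \approx 19.053$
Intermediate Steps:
$a{\left(G,I \right)} = \sqrt{8 + G}$
$a{\left(-5,-2 \right)} R{\left(-11 \right)} = \sqrt{8 - 5} \left(\left(-1\right) \left(-11\right)\right) = \sqrt{3} \cdot 11 = 11 \sqrt{3}$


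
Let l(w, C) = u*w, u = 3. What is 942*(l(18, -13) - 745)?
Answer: -650922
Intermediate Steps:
l(w, C) = 3*w
942*(l(18, -13) - 745) = 942*(3*18 - 745) = 942*(54 - 745) = 942*(-691) = -650922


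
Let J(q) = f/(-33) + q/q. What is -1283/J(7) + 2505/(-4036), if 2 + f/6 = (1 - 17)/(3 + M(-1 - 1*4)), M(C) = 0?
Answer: -15552099/28252 ≈ -550.48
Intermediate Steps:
f = -44 (f = -12 + 6*((1 - 17)/(3 + 0)) = -12 + 6*(-16/3) = -12 - 32 = -44)
J(q) = 7/3 (J(q) = -44/(-33) + q/q = -44*(-1/33) + 1 = 4/3 + 1 = 7/3)
-1283/J(7) + 2505/(-4036) = -1283/7/3 + 2505/(-4036) = -1283*3/7 + 2505*(-1/4036) = -3849/7 - 2505/4036 = -15552099/28252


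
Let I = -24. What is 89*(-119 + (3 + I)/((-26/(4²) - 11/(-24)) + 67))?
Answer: -4194659/395 ≈ -10619.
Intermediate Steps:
89*(-119 + (3 + I)/((-26/(4²) - 11/(-24)) + 67)) = 89*(-119 + (3 - 24)/((-26/(4²) - 11/(-24)) + 67)) = 89*(-119 - 21/((-26/16 - 11*(-1/24)) + 67)) = 89*(-119 - 21/((-26*1/16 + 11/24) + 67)) = 89*(-119 - 21/((-13/8 + 11/24) + 67)) = 89*(-119 - 21/(-7/6 + 67)) = 89*(-119 - 21/395/6) = 89*(-119 - 21*6/395) = 89*(-119 - 126/395) = 89*(-47131/395) = -4194659/395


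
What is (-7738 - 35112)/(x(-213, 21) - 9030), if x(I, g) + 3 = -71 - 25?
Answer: 42850/9129 ≈ 4.6938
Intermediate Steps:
x(I, g) = -99 (x(I, g) = -3 + (-71 - 25) = -3 - 96 = -99)
(-7738 - 35112)/(x(-213, 21) - 9030) = (-7738 - 35112)/(-99 - 9030) = -42850/(-9129) = -42850*(-1/9129) = 42850/9129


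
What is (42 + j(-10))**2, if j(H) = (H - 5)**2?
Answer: 71289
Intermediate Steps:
j(H) = (-5 + H)**2
(42 + j(-10))**2 = (42 + (-5 - 10)**2)**2 = (42 + (-15)**2)**2 = (42 + 225)**2 = 267**2 = 71289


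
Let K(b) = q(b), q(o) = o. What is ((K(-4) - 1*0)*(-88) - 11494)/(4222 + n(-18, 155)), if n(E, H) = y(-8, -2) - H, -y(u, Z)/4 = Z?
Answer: -11142/4075 ≈ -2.7342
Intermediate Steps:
K(b) = b
y(u, Z) = -4*Z
n(E, H) = 8 - H (n(E, H) = -4*(-2) - H = 8 - H)
((K(-4) - 1*0)*(-88) - 11494)/(4222 + n(-18, 155)) = ((-4 - 1*0)*(-88) - 11494)/(4222 + (8 - 1*155)) = ((-4 + 0)*(-88) - 11494)/(4222 + (8 - 155)) = (-4*(-88) - 11494)/(4222 - 147) = (352 - 11494)/4075 = -11142*1/4075 = -11142/4075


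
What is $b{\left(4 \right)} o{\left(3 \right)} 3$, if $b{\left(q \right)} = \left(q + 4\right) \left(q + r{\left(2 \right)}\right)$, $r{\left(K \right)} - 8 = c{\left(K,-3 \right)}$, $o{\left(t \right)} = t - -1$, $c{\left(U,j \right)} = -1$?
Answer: $1056$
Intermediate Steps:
$o{\left(t \right)} = 1 + t$ ($o{\left(t \right)} = t + 1 = 1 + t$)
$r{\left(K \right)} = 7$ ($r{\left(K \right)} = 8 - 1 = 7$)
$b{\left(q \right)} = \left(4 + q\right) \left(7 + q\right)$ ($b{\left(q \right)} = \left(q + 4\right) \left(q + 7\right) = \left(4 + q\right) \left(7 + q\right)$)
$b{\left(4 \right)} o{\left(3 \right)} 3 = \left(28 + 4^{2} + 11 \cdot 4\right) \left(1 + 3\right) 3 = \left(28 + 16 + 44\right) 4 \cdot 3 = 88 \cdot 4 \cdot 3 = 352 \cdot 3 = 1056$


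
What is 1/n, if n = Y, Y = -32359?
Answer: -1/32359 ≈ -3.0903e-5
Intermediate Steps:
n = -32359
1/n = 1/(-32359) = -1/32359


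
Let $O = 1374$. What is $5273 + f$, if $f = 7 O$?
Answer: $14891$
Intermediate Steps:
$f = 9618$ ($f = 7 \cdot 1374 = 9618$)
$5273 + f = 5273 + 9618 = 14891$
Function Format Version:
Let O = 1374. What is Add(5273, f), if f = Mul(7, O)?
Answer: 14891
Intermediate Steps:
f = 9618 (f = Mul(7, 1374) = 9618)
Add(5273, f) = Add(5273, 9618) = 14891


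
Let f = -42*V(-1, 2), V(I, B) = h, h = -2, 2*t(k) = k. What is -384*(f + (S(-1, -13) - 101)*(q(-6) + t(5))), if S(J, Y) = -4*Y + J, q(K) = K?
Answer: -99456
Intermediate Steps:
t(k) = k/2
S(J, Y) = J - 4*Y
V(I, B) = -2
f = 84 (f = -42*(-2) = 84)
-384*(f + (S(-1, -13) - 101)*(q(-6) + t(5))) = -384*(84 + ((-1 - 4*(-13)) - 101)*(-6 + (½)*5)) = -384*(84 + ((-1 + 52) - 101)*(-6 + 5/2)) = -384*(84 + (51 - 101)*(-7/2)) = -384*(84 - 50*(-7/2)) = -384*(84 + 175) = -384*259 = -99456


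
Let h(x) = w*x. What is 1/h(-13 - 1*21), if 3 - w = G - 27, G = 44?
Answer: 1/476 ≈ 0.0021008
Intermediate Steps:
w = -14 (w = 3 - (44 - 27) = 3 - 1*17 = 3 - 17 = -14)
h(x) = -14*x
1/h(-13 - 1*21) = 1/(-14*(-13 - 1*21)) = 1/(-14*(-13 - 21)) = 1/(-14*(-34)) = 1/476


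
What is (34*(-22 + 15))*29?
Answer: -6902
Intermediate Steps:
(34*(-22 + 15))*29 = (34*(-7))*29 = -238*29 = -6902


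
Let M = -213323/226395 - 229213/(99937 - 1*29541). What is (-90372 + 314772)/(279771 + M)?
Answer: 4892381208000/6099491279867 ≈ 0.80210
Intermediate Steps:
M = -1556041001/370634940 (M = -213323*1/226395 - 229213/(99937 - 29541) = -4961/5265 - 229213/70396 = -1556041001/370634940 ≈ -4.1983)
(-90372 + 314772)/(279771 + M) = (-90372 + 314772)/(279771 - 1556041001/370634940) = 224400/(103691351757739/370634940) = 224400*(370634940/103691351757739) = 4892381208000/6099491279867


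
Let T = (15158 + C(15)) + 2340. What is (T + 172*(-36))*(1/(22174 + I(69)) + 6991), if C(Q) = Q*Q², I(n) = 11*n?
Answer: 2353725511324/22933 ≈ 1.0263e+8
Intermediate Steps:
C(Q) = Q³
T = 20873 (T = (15158 + 15³) + 2340 = (15158 + 3375) + 2340 = 18533 + 2340 = 20873)
(T + 172*(-36))*(1/(22174 + I(69)) + 6991) = (20873 + 172*(-36))*(1/(22174 + 11*69) + 6991) = (20873 - 6192)*(1/(22174 + 759) + 6991) = 14681*(1/22933 + 6991) = 14681*(160324604/22933) = 2353725511324/22933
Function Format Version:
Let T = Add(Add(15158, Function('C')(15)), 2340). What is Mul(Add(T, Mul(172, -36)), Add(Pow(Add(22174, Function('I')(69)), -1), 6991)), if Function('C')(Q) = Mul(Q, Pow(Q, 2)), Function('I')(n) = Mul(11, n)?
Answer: Rational(2353725511324, 22933) ≈ 1.0263e+8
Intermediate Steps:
Function('C')(Q) = Pow(Q, 3)
T = 20873 (T = Add(Add(15158, Pow(15, 3)), 2340) = Add(Add(15158, 3375), 2340) = Add(18533, 2340) = 20873)
Mul(Add(T, Mul(172, -36)), Add(Pow(Add(22174, Function('I')(69)), -1), 6991)) = Mul(Add(20873, Mul(172, -36)), Add(Pow(Add(22174, Mul(11, 69)), -1), 6991)) = Mul(Add(20873, -6192), Add(Pow(Add(22174, 759), -1), 6991)) = Mul(14681, Add(Pow(22933, -1), 6991)) = Mul(14681, Add(Rational(1, 22933), 6991)) = Mul(14681, Rational(160324604, 22933)) = Rational(2353725511324, 22933)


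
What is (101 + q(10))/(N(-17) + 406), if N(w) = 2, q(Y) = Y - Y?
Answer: 101/408 ≈ 0.24755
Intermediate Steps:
q(Y) = 0
(101 + q(10))/(N(-17) + 406) = (101 + 0)/(2 + 406) = 101/408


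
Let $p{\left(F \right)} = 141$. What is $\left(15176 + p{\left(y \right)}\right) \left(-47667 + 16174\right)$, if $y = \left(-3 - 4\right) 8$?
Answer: $-482378281$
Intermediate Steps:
$y = -56$ ($y = \left(-7\right) 8 = -56$)
$\left(15176 + p{\left(y \right)}\right) \left(-47667 + 16174\right) = \left(15176 + 141\right) \left(-47667 + 16174\right) = 15317 \left(-31493\right) = -482378281$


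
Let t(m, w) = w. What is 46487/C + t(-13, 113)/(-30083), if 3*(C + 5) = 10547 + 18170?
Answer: 4192161937/863442266 ≈ 4.8552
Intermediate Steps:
C = 28702/3 (C = -5 + (10547 + 18170)/3 = -5 + (1/3)*28717 = -5 + 28717/3 = 28702/3 ≈ 9567.3)
46487/C + t(-13, 113)/(-30083) = 46487/(28702/3) + 113/(-30083) = 46487*(3/28702) + 113*(-1/30083) = 139461/28702 - 113/30083 = 4192161937/863442266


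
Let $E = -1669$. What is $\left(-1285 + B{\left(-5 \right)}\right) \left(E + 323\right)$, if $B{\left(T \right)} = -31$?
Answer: $1771336$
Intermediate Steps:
$\left(-1285 + B{\left(-5 \right)}\right) \left(E + 323\right) = \left(-1285 - 31\right) \left(-1669 + 323\right) = \left(-1316\right) \left(-1346\right) = 1771336$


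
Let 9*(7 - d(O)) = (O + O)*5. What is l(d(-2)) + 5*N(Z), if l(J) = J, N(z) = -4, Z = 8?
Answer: -97/9 ≈ -10.778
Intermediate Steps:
d(O) = 7 - 10*O/9 (d(O) = 7 - (O + O)*5/9 = 7 - 2*O*5/9 = 7 - 10*O/9)
l(d(-2)) + 5*N(Z) = (7 - 10/9*(-2)) + 5*(-4) = (7 + 20/9) - 20 = 83/9 - 20 = -97/9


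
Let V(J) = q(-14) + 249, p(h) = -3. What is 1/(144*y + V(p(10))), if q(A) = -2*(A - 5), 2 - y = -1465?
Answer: 1/211535 ≈ 4.7273e-6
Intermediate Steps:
y = 1467 (y = 2 - 1*(-1465) = 2 + 1465 = 1467)
q(A) = 10 - 2*A (q(A) = -2*(-5 + A) = 10 - 2*A)
V(J) = 287 (V(J) = (10 - 2*(-14)) + 249 = (10 + 28) + 249 = 38 + 249 = 287)
1/(144*y + V(p(10))) = 1/(144*1467 + 287) = 1/(211248 + 287) = 1/211535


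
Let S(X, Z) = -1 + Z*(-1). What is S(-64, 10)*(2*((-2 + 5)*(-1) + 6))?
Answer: -66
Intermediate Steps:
S(X, Z) = -1 - Z
S(-64, 10)*(2*((-2 + 5)*(-1) + 6)) = (-1 - 1*10)*(2*((-2 + 5)*(-1) + 6)) = (-1 - 10)*(2*(3*(-1) + 6)) = -22*(-3 + 6) = -22*3 = -11*6 = -66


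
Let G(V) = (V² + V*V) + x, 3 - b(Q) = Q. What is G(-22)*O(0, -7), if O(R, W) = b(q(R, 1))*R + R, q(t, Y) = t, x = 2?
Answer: 0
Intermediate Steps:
b(Q) = 3 - Q
O(R, W) = R + R*(3 - R) (O(R, W) = (3 - R)*R + R = R*(3 - R) + R = R + R*(3 - R))
G(V) = 2 + 2*V² (G(V) = (V² + V*V) + 2 = (V² + V²) + 2 = 2*V² + 2 = 2 + 2*V²)
G(-22)*O(0, -7) = (2 + 2*(-22)²)*(0*(4 - 1*0)) = (2 + 2*484)*(0*(4 + 0)) = (2 + 968)*(0*4) = 970*0 = 0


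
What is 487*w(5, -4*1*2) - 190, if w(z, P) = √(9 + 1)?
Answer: -190 + 487*√10 ≈ 1350.0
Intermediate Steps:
w(z, P) = √10
487*w(5, -4*1*2) - 190 = 487*√10 - 190 = -190 + 487*√10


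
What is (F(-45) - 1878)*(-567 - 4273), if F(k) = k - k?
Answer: 9089520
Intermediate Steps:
F(k) = 0
(F(-45) - 1878)*(-567 - 4273) = (0 - 1878)*(-567 - 4273) = -1878*(-4840) = 9089520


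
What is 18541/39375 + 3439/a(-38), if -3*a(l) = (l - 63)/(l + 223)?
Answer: 75154769516/3976875 ≈ 18898.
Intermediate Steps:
a(l) = -(-63 + l)/(3*(223 + l)) (a(l) = -(l - 63)/(3*(l + 223)) = -(-63 + l)/(3*(223 + l)))
18541/39375 + 3439/a(-38) = 18541/39375 + 3439/(((63 - 1*(-38))/(3*(223 - 38)))) = 18541*(1/39375) + 3439/(((⅓)*(63 + 38)/185)) = 18541/39375 + 3439/(((⅓)*(1/185)*101)) = 18541/39375 + 3439/(101/555) = 18541/39375 + 3439*(555/101) = 18541/39375 + 1908645/101 = 75154769516/3976875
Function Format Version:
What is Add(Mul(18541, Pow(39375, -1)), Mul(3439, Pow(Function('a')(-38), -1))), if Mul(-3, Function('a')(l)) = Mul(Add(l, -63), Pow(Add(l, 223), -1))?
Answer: Rational(75154769516, 3976875) ≈ 18898.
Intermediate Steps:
Function('a')(l) = Mul(Rational(-1, 3), Pow(Add(223, l), -1), Add(-63, l)) (Function('a')(l) = Mul(Rational(-1, 3), Mul(Add(l, -63), Pow(Add(l, 223), -1))) = Mul(Rational(-1, 3), Mul(Add(-63, l), Pow(Add(223, l), -1))) = Mul(Rational(-1, 3), Mul(Pow(Add(223, l), -1), Add(-63, l))) = Mul(Rational(-1, 3), Pow(Add(223, l), -1), Add(-63, l)))
Add(Mul(18541, Pow(39375, -1)), Mul(3439, Pow(Function('a')(-38), -1))) = Add(Mul(18541, Pow(39375, -1)), Mul(3439, Pow(Mul(Rational(1, 3), Pow(Add(223, -38), -1), Add(63, Mul(-1, -38))), -1))) = Add(Mul(18541, Rational(1, 39375)), Mul(3439, Pow(Mul(Rational(1, 3), Pow(185, -1), Add(63, 38)), -1))) = Add(Rational(18541, 39375), Mul(3439, Pow(Mul(Rational(1, 3), Rational(1, 185), 101), -1))) = Add(Rational(18541, 39375), Mul(3439, Pow(Rational(101, 555), -1))) = Add(Rational(18541, 39375), Mul(3439, Rational(555, 101))) = Add(Rational(18541, 39375), Rational(1908645, 101)) = Rational(75154769516, 3976875)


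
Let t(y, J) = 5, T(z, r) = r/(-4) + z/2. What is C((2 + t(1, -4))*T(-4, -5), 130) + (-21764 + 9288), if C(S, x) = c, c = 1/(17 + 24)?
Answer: -511515/41 ≈ -12476.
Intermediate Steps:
T(z, r) = z/2 - r/4 (T(z, r) = r*(-1/4) + z*(1/2) = -r/4 + z/2 = z/2 - r/4)
c = 1/41 ≈ 0.024390
C(S, x) = 1/41
C((2 + t(1, -4))*T(-4, -5), 130) + (-21764 + 9288) = 1/41 + (-21764 + 9288) = 1/41 - 12476 = -511515/41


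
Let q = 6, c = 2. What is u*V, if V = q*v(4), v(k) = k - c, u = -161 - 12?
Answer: -2076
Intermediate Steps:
u = -173
v(k) = -2 + k (v(k) = k - 1*2 = k - 2 = -2 + k)
V = 12 (V = 6*(-2 + 4) = 6*2 = 12)
u*V = -173*12 = -2076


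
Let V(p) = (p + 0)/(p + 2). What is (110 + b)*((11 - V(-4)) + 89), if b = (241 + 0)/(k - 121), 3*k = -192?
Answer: 1970682/185 ≈ 10652.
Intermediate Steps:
k = -64 (k = (⅓)*(-192) = -64)
V(p) = p/(2 + p)
b = -241/185 (b = (241 + 0)/(-64 - 121) = 241/(-185) = 241*(-1/185) = -241/185 ≈ -1.3027)
(110 + b)*((11 - V(-4)) + 89) = (110 - 241/185)*((11 - (-4)/(2 - 4)) + 89) = 20109*((11 - (-4)/(-2)) + 89)/185 = 20109*((11 - (-4)*(-1)/2) + 89)/185 = 20109*((11 - 1*2) + 89)/185 = 20109*((11 - 2) + 89)/185 = 20109*(9 + 89)/185 = (20109/185)*98 = 1970682/185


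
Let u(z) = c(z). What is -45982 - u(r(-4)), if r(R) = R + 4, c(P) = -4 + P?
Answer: -45978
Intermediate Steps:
r(R) = 4 + R
u(z) = -4 + z
-45982 - u(r(-4)) = -45982 - (-4 + (4 - 4)) = -45982 - (-4 + 0) = -45982 - 1*(-4) = -45982 + 4 = -45978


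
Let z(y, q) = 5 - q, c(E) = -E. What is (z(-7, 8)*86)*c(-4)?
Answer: -1032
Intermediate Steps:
(z(-7, 8)*86)*c(-4) = ((5 - 1*8)*86)*(-1*(-4)) = ((5 - 8)*86)*4 = -3*86*4 = -258*4 = -1032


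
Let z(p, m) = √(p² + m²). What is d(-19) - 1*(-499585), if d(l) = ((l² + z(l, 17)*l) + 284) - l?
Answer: 500249 - 95*√26 ≈ 4.9976e+5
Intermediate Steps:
z(p, m) = √(m² + p²)
d(l) = 284 + l² - l + l*√(289 + l²) (d(l) = ((l² + √(17² + l²)*l) + 284) - l = ((l² + √(289 + l²)*l) + 284) - l = ((l² + l*√(289 + l²)) + 284) - l = (284 + l² + l*√(289 + l²)) - l = 284 + l² - l + l*√(289 + l²))
d(-19) - 1*(-499585) = (284 + (-19)² - 1*(-19) - 19*√(289 + (-19)²)) - 1*(-499585) = (284 + 361 + 19 - 19*√(289 + 361)) + 499585 = (284 + 361 + 19 - 95*√26) + 499585 = (664 - 95*√26) + 499585 = 500249 - 95*√26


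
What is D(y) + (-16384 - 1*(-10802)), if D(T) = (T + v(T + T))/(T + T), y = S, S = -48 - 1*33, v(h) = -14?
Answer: -904189/162 ≈ -5581.4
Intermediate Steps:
S = -81 (S = -48 - 33 = -81)
y = -81
D(T) = (-14 + T)/(2*T) (D(T) = (T - 14)/(T + T) = (-14 + T)/((2*T)) = (-14 + T)*(1/(2*T)) = (-14 + T)/(2*T))
D(y) + (-16384 - 1*(-10802)) = (½)*(-14 - 81)/(-81) + (-16384 - 1*(-10802)) = (½)*(-1/81)*(-95) + (-16384 + 10802) = 95/162 - 5582 = -904189/162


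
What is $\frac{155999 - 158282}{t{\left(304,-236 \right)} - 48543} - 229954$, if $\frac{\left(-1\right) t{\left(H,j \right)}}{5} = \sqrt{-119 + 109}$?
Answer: $\frac{- 1149770 \sqrt{10} + 11162654739 i}{- 48543 i + 5 \sqrt{10}} \approx -2.2995 \cdot 10^{5} - 1.5259 \cdot 10^{-5} i$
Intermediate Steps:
$t{\left(H,j \right)} = - 5 i \sqrt{10}$ ($t{\left(H,j \right)} = - 5 \sqrt{-119 + 109} = - 5 \sqrt{-10} = - 5 i \sqrt{10}$)
$\frac{155999 - 158282}{t{\left(304,-236 \right)} - 48543} - 229954 = \frac{155999 - 158282}{- 5 i \sqrt{10} - 48543} - 229954 = - \frac{2283}{-48543 - 5 i \sqrt{10}} - 229954 = -229954 - \frac{2283}{-48543 - 5 i \sqrt{10}}$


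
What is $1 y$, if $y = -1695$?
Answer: $-1695$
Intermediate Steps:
$1 y = 1 \left(-1695\right) = -1695$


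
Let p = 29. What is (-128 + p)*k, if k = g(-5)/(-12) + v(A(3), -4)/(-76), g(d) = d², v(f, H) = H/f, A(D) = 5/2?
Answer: 77583/380 ≈ 204.17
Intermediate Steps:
A(D) = 5/2 (A(D) = 5*(½) = 5/2)
k = -2351/1140 (k = (-5)²/(-12) - 4/5/2/(-76) = 25*(-1/12) - 4*⅖*(-1/76) = -25/12 - 8/5*(-1/76) = -25/12 + 2/95 = -2351/1140 ≈ -2.0623)
(-128 + p)*k = (-128 + 29)*(-2351/1140) = -99*(-2351/1140) = 77583/380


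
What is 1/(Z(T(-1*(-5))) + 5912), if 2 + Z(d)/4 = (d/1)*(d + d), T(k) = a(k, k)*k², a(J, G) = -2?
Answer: 1/25904 ≈ 3.8604e-5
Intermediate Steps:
T(k) = -2*k²
Z(d) = -8 + 8*d² (Z(d) = -8 + 4*((d/1)*(d + d)) = -8 + 4*((d*1)*(2*d)) = -8 + 4*(d*(2*d)) = -8 + 4*(2*d²) = -8 + 8*d²)
1/(Z(T(-1*(-5))) + 5912) = 1/((-8 + 8*(-2*(-1*(-5))²)²) + 5912) = 1/((-8 + 8*(-2*5²)²) + 5912) = 1/((-8 + 8*(-2*25)²) + 5912) = 1/((-8 + 8*(-50)²) + 5912) = 1/((-8 + 8*2500) + 5912) = 1/((-8 + 20000) + 5912) = 1/(19992 + 5912) = 1/25904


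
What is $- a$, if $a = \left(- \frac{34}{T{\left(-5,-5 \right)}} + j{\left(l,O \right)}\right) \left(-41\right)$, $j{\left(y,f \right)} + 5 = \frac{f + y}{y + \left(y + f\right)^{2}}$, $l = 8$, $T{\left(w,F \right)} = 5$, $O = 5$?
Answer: $- \frac{425498}{885} \approx -480.79$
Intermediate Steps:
$j{\left(y,f \right)} = -5 + \frac{f + y}{y + \left(f + y\right)^{2}}$ ($j{\left(y,f \right)} = -5 + \frac{f + y}{y + \left(y + f\right)^{2}} = -5 + \frac{f + y}{y + \left(f + y\right)^{2}}$)
$a = \frac{425498}{885}$ ($a = \left(- \frac{34}{5} + \frac{5 - 5 \left(5 + 8\right)^{2} - 32}{8 + \left(5 + 8\right)^{2}}\right) \left(-41\right) = \left(\left(-34\right) \frac{1}{5} + \frac{5 - 5 \cdot 13^{2} - 32}{8 + 13^{2}}\right) \left(-41\right) = \left(- \frac{34}{5} + \frac{5 - 845 - 32}{8 + 169}\right) \left(-41\right) = \left(- \frac{34}{5} + \frac{5 - 845 - 32}{177}\right) \left(-41\right) = \left(- \frac{34}{5} + \frac{1}{177} \left(-872\right)\right) \left(-41\right) = \left(- \frac{34}{5} - \frac{872}{177}\right) \left(-41\right) = \left(- \frac{10378}{885}\right) \left(-41\right) = \frac{425498}{885} \approx 480.79$)
$- a = \left(-1\right) \frac{425498}{885} = - \frac{425498}{885}$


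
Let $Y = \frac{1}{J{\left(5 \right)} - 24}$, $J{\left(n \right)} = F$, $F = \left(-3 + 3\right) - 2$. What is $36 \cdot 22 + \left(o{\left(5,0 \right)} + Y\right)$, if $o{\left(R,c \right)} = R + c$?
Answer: $\frac{20721}{26} \approx 796.96$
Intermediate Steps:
$F = -2$ ($F = 0 - 2 = -2$)
$J{\left(n \right)} = -2$
$Y = - \frac{1}{26}$ ($Y = \frac{1}{-2 - 24} = \frac{1}{-26} = - \frac{1}{26} \approx -0.038462$)
$36 \cdot 22 + \left(o{\left(5,0 \right)} + Y\right) = 36 \cdot 22 + \left(\left(5 + 0\right) - \frac{1}{26}\right) = 792 + \left(5 - \frac{1}{26}\right) = 792 + \frac{129}{26} = \frac{20721}{26}$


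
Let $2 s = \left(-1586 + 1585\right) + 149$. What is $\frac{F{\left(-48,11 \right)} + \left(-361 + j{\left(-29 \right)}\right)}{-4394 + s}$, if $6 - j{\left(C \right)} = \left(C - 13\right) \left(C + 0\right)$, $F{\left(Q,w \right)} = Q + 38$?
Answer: $\frac{1583}{4320} \approx 0.36644$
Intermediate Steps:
$F{\left(Q,w \right)} = 38 + Q$
$s = 74$ ($s = \frac{\left(-1586 + 1585\right) + 149}{2} = \frac{-1 + 149}{2} = \frac{1}{2} \cdot 148 = 74$)
$j{\left(C \right)} = 6 - C \left(-13 + C\right)$ ($j{\left(C \right)} = 6 - \left(C - 13\right) \left(C + 0\right) = 6 - \left(-13 + C\right) C = 6 - C \left(-13 + C\right)$)
$\frac{F{\left(-48,11 \right)} + \left(-361 + j{\left(-29 \right)}\right)}{-4394 + s} = \frac{\left(38 - 48\right) + \left(-361 + \left(6 - \left(-29\right)^{2} + 13 \left(-29\right)\right)\right)}{-4394 + 74} = \frac{-10 - 1573}{-4320} = \left(-10 - 1573\right) \left(- \frac{1}{4320}\right) = \left(-1583\right) \left(- \frac{1}{4320}\right) = \frac{1583}{4320}$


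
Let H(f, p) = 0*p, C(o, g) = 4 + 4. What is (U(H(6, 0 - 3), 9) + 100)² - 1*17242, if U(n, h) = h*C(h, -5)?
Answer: 12342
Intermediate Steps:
C(o, g) = 8
H(f, p) = 0
U(n, h) = 8*h (U(n, h) = h*8 = 8*h)
(U(H(6, 0 - 3), 9) + 100)² - 1*17242 = (8*9 + 100)² - 1*17242 = (72 + 100)² - 17242 = 172² - 17242 = 29584 - 17242 = 12342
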